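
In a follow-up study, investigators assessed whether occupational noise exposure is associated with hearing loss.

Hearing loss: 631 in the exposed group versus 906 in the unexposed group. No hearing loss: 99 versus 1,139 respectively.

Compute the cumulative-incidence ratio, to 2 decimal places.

From the description: a = 631, b = 99, c = 906, d = 1139.
Risk in exposed = 631/730 = 0.86438; risk in unexposed = 906/2045 = 0.44303.
RR = 0.86438 / 0.44303 = 1.95106
The risk among the exposed is 1.95 times that among the unexposed.

1.95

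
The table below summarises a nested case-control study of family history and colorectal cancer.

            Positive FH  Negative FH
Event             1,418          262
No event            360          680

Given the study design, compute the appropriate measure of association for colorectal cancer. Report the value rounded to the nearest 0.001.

Reading the table with exposure as columns: a = 1418 (Positive FH, case), b = 360 (Positive FH, non-case), c = 262 (Negative FH, case), d = 680.
This is a nested case-control study: participants were sampled on outcome status, so risks in the source population cannot be estimated directly — relative risk is not valid here. The odds ratio is the appropriate measure.
OR = (a·d)/(b·c) = (1418 × 680) / (360 × 262) = 964240 / 94320 = 10.22307

10.223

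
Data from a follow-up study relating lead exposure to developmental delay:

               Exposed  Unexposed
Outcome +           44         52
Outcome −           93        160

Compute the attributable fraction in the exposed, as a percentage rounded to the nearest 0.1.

23.6

Reading the table with exposure as columns: a = 44 (Exposed, case), b = 93 (Exposed, non-case), c = 52 (Unexposed, case), d = 160.
Risk in exposed = 44/137 = 0.32117; risk in unexposed = 52/212 = 0.24528.
RR = 0.32117/0.24528 = 1.30938
AR% = (RR − 1)/RR × 100 = (1.30938 − 1)/1.30938 × 100 = 23.6278%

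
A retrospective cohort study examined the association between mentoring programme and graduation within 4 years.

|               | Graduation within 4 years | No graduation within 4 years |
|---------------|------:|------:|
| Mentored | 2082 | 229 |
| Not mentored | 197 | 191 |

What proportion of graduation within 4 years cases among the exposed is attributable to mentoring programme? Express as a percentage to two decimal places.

43.64

Cells: a = 2082, b = 229, c = 197, d = 191.
Risk in exposed = 2082/2311 = 0.90091; risk in unexposed = 197/388 = 0.50773.
RR = 0.90091/0.50773 = 1.77438
AR% = (RR − 1)/RR × 100 = (1.77438 − 1)/1.77438 × 100 = 43.6422%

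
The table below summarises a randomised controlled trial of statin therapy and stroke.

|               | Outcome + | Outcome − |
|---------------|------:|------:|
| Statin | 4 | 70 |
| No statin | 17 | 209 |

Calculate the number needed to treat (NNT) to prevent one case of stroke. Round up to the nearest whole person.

48

Risk in treated group = 4/74 = 0.05405; risk in control = 17/226 = 0.07522.
Absolute risk reduction = 0.07522 − 0.05405 = 0.02117
NNT = 1 / ARR = 1 / 0.02117 = 47.243 → round up → 48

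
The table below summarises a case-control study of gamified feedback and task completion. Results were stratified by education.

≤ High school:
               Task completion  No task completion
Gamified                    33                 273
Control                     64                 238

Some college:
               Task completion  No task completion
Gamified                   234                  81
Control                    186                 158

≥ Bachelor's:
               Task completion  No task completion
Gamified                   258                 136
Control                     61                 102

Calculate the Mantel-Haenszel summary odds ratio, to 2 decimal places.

1.75

OR_MH = Σ(aᵢdᵢ/nᵢ) / Σ(bᵢcᵢ/nᵢ), where nᵢ is the stratum total.
Stratum 1 (≤ High school): n = 608; a·d/n = 33·238/608 = 12.9178; b·c/n = 273·64/608 = 28.7368
Stratum 2 (Some college): n = 659; a·d/n = 234·158/659 = 56.1032; b·c/n = 81·186/659 = 22.8619
Stratum 3 (≥ Bachelor's): n = 557; a·d/n = 258·102/557 = 47.2460; b·c/n = 136·61/557 = 14.8941
OR_MH = (12.9178 + 56.1032 + 47.2460) / (28.7368 + 22.8619 + 14.8941) = 116.2669 / 66.4928 = 1.74856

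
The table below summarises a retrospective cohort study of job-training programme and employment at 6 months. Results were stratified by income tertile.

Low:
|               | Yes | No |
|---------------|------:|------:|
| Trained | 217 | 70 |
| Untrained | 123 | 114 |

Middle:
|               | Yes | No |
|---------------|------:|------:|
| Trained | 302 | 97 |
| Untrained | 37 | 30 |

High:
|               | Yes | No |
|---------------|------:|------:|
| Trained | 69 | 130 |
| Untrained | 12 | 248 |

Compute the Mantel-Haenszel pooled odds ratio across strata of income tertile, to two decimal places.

3.78

OR_MH = Σ(aᵢdᵢ/nᵢ) / Σ(bᵢcᵢ/nᵢ), where nᵢ is the stratum total.
Stratum 1 (Low): n = 524; a·d/n = 217·114/524 = 47.2099; b·c/n = 70·123/524 = 16.4313
Stratum 2 (Middle): n = 466; a·d/n = 302·30/466 = 19.4421; b·c/n = 97·37/466 = 7.7017
Stratum 3 (High): n = 459; a·d/n = 69·248/459 = 37.2810; b·c/n = 130·12/459 = 3.3987
OR_MH = (47.2099 + 19.4421 + 37.2810) / (16.4313 + 7.7017 + 3.3987) = 103.9330 / 27.5317 = 3.77503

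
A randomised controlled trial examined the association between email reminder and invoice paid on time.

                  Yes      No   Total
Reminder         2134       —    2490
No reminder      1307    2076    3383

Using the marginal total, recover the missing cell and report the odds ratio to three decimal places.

9.521

The missing cell is in the exposed row: 2490 − 2134 = 356.
So a = 2134, b = 356, c = 1307, d = 2076.
OR = (a·d)/(b·c) = (2134 × 2076) / (356 × 1307) = 4430184 / 465292 = 9.52130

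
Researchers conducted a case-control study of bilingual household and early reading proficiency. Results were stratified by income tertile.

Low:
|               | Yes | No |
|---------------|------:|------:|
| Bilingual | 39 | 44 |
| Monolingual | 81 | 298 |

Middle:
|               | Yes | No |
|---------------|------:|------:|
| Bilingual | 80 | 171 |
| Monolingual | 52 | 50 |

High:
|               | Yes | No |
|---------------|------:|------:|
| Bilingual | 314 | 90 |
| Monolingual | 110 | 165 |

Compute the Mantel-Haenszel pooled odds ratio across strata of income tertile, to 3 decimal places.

2.375

OR_MH = Σ(aᵢdᵢ/nᵢ) / Σ(bᵢcᵢ/nᵢ), where nᵢ is the stratum total.
Stratum 1 (Low): n = 462; a·d/n = 39·298/462 = 25.1558; b·c/n = 44·81/462 = 7.7143
Stratum 2 (Middle): n = 353; a·d/n = 80·50/353 = 11.3314; b·c/n = 171·52/353 = 25.1898
Stratum 3 (High): n = 679; a·d/n = 314·165/679 = 76.3034; b·c/n = 90·110/679 = 14.5803
OR_MH = (25.1558 + 11.3314 + 76.3034) / (7.7143 + 25.1898 + 14.5803) = 112.7907 / 47.4844 = 2.37532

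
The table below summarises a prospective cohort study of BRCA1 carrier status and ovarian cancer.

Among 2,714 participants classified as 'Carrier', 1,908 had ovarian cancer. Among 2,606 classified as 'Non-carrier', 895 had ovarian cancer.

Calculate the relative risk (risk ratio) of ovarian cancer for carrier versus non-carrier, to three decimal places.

From the description: a = 1908, b = 806, c = 895, d = 1711.
Risk in exposed = 1908/2714 = 0.70302; risk in unexposed = 895/2606 = 0.34344.
RR = 0.70302 / 0.34344 = 2.04701
The risk among the exposed is 2.05 times that among the unexposed.

2.047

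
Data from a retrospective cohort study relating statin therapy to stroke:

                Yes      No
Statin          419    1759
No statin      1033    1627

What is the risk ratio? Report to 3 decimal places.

Cells: a = 419, b = 1759, c = 1033, d = 1627.
Risk in exposed = 419/2178 = 0.19238; risk in unexposed = 1033/2660 = 0.38835.
RR = 0.19238 / 0.38835 = 0.49538
The risk is 50% lower among the exposed than among the unexposed.

0.495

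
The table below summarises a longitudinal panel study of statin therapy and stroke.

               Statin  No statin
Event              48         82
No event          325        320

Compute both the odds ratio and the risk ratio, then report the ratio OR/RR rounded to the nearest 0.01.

Reading the table with exposure as columns: a = 48 (Statin, case), b = 325 (Statin, non-case), c = 82 (No statin, case), d = 320.
OR = (48·320)/(325·82) = 15360/26650 = 0.57636
Risk in exposed = 48/373 = 0.12869; risk in unexposed = 82/402 = 0.20398; RR = 0.63088
OR/RR = 0.57636 / 0.63088 = 0.91359
The outcome is not rare, so the OR lies further from 1 than the RR.

0.91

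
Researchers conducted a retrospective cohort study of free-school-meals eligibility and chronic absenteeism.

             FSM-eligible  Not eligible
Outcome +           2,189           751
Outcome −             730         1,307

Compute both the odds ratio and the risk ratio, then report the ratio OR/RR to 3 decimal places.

Reading the table with exposure as columns: a = 2189 (FSM-eligible, case), b = 730 (FSM-eligible, non-case), c = 751 (Not eligible, case), d = 1307.
OR = (2189·1307)/(730·751) = 2861023/548230 = 5.21865
Risk in exposed = 2189/2919 = 0.74991; risk in unexposed = 751/2058 = 0.36492; RR = 2.05502
OR/RR = 5.21865 / 2.05502 = 2.53946
The outcome is not rare, so the OR lies further from 1 than the RR.

2.539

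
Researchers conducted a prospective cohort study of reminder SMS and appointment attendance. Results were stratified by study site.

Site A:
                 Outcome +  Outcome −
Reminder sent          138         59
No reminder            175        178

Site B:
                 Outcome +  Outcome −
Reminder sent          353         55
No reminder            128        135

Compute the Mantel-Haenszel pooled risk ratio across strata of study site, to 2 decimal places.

1.62

RR_MH = Σ(aᵢ·n₀ᵢ/nᵢ) / Σ(cᵢ·n₁ᵢ/nᵢ), with n₁ᵢ = aᵢ+bᵢ (exposed), n₀ᵢ = cᵢ+dᵢ (unexposed), nᵢ = n₁ᵢ+n₀ᵢ.
Stratum 1 (Site A): n₁ = 197, n₀ = 353, n = 550; a·n₀/n = 138·353/550 = 88.5709; c·n₁/n = 175·197/550 = 62.6818
Stratum 2 (Site B): n₁ = 408, n₀ = 263, n = 671; a·n₀/n = 353·263/671 = 138.3592; c·n₁/n = 128·408/671 = 77.8301
RR_MH = (88.5709 + 138.3592) / (62.6818 + 77.8301) = 226.9301 / 140.5119 = 1.61502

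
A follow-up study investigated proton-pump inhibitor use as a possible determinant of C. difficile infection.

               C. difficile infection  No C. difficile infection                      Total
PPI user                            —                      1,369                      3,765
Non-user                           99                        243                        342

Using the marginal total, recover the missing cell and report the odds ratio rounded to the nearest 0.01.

4.30

The missing cell is in the exposed row: 3765 − 1369 = 2396.
So a = 2396, b = 1369, c = 99, d = 243.
OR = (a·d)/(b·c) = (2396 × 243) / (1369 × 99) = 582228 / 135531 = 4.29590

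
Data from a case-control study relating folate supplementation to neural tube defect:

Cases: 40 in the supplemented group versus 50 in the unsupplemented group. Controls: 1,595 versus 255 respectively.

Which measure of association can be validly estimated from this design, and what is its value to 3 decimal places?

0.128

From the description: a = 40, b = 1595, c = 50, d = 255.
This is a case-control study: participants were sampled on outcome status, so risks in the source population cannot be estimated directly — relative risk is not valid here. The odds ratio is the appropriate measure.
OR = (a·d)/(b·c) = (40 × 255) / (1595 × 50) = 10200 / 79750 = 0.12790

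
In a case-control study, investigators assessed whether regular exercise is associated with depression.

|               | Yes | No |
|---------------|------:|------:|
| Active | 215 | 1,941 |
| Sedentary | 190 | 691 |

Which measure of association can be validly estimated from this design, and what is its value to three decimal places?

Cells: a = 215, b = 1941, c = 190, d = 691.
This is a case-control study: participants were sampled on outcome status, so risks in the source population cannot be estimated directly — relative risk is not valid here. The odds ratio is the appropriate measure.
OR = (a·d)/(b·c) = (215 × 691) / (1941 × 190) = 148565 / 368790 = 0.40284

0.403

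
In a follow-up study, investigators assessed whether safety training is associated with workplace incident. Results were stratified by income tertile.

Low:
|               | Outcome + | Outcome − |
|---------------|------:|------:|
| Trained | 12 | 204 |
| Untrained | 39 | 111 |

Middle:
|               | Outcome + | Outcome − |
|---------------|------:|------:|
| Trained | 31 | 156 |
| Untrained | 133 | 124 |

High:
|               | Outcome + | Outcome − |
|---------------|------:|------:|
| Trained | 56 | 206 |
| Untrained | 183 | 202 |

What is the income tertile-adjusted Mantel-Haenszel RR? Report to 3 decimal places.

RR_MH = Σ(aᵢ·n₀ᵢ/nᵢ) / Σ(cᵢ·n₁ᵢ/nᵢ), with n₁ᵢ = aᵢ+bᵢ (exposed), n₀ᵢ = cᵢ+dᵢ (unexposed), nᵢ = n₁ᵢ+n₀ᵢ.
Stratum 1 (Low): n₁ = 216, n₀ = 150, n = 366; a·n₀/n = 12·150/366 = 4.9180; c·n₁/n = 39·216/366 = 23.0164
Stratum 2 (Middle): n₁ = 187, n₀ = 257, n = 444; a·n₀/n = 31·257/444 = 17.9437; c·n₁/n = 133·187/444 = 56.0158
Stratum 3 (High): n₁ = 262, n₀ = 385, n = 647; a·n₀/n = 56·385/647 = 33.3230; c·n₁/n = 183·262/647 = 74.1051
RR_MH = (4.9180 + 17.9437 + 33.3230) / (23.0164 + 56.0158 + 74.1051) = 56.1848 / 153.1373 = 0.36689

0.367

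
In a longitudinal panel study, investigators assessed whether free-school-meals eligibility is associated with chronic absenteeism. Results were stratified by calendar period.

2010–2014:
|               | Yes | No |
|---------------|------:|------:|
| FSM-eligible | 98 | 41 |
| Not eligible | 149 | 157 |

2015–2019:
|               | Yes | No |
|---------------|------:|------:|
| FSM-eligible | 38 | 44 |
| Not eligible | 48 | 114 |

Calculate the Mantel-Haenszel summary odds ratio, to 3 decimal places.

OR_MH = Σ(aᵢdᵢ/nᵢ) / Σ(bᵢcᵢ/nᵢ), where nᵢ is the stratum total.
Stratum 1 (2010–2014): n = 445; a·d/n = 98·157/445 = 34.5753; b·c/n = 41·149/445 = 13.7281
Stratum 2 (2015–2019): n = 244; a·d/n = 38·114/244 = 17.7541; b·c/n = 44·48/244 = 8.6557
OR_MH = (34.5753 + 17.7541) / (13.7281 + 8.6557) = 52.3294 / 22.3838 = 2.33782

2.338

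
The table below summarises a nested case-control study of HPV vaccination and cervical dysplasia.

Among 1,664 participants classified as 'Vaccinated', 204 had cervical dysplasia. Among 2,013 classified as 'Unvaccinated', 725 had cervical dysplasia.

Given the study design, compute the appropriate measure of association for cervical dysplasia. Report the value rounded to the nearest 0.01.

0.25

From the description: a = 204, b = 1460, c = 725, d = 1288.
This is a nested case-control study: participants were sampled on outcome status, so risks in the source population cannot be estimated directly — relative risk is not valid here. The odds ratio is the appropriate measure.
OR = (a·d)/(b·c) = (204 × 1288) / (1460 × 725) = 262752 / 1058500 = 0.24823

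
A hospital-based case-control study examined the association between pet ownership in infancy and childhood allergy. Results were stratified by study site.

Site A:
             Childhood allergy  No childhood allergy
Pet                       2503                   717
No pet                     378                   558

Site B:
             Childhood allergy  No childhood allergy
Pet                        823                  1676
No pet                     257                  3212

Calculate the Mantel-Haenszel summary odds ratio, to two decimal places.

5.67

OR_MH = Σ(aᵢdᵢ/nᵢ) / Σ(bᵢcᵢ/nᵢ), where nᵢ is the stratum total.
Stratum 1 (Site A): n = 4156; a·d/n = 2503·558/4156 = 336.0621; b·c/n = 717·378/4156 = 65.2132
Stratum 2 (Site B): n = 5968; a·d/n = 823·3212/5968 = 442.9417; b·c/n = 1676·257/5968 = 72.1736
OR_MH = (336.0621 + 442.9417) / (65.2132 + 72.1736) = 779.0038 / 137.3868 = 5.67015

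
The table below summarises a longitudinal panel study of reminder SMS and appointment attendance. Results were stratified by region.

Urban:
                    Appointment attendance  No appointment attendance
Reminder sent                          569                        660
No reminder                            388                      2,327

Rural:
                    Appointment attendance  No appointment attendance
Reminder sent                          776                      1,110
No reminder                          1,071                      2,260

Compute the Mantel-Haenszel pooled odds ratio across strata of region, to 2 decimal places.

2.29

OR_MH = Σ(aᵢdᵢ/nᵢ) / Σ(bᵢcᵢ/nᵢ), where nᵢ is the stratum total.
Stratum 1 (Urban): n = 3944; a·d/n = 569·2327/3944 = 335.7158; b·c/n = 660·388/3944 = 64.9290
Stratum 2 (Rural): n = 5217; a·d/n = 776·2260/5217 = 336.1625; b·c/n = 1110·1071/5217 = 227.8723
OR_MH = (335.7158 + 336.1625) / (64.9290 + 227.8723) = 671.8783 / 292.8013 = 2.29466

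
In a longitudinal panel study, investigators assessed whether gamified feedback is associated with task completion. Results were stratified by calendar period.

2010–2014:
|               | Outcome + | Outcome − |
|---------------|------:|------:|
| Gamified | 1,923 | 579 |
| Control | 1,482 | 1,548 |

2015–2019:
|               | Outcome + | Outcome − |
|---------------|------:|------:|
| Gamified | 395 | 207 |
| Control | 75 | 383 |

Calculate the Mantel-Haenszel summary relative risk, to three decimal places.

1.717

RR_MH = Σ(aᵢ·n₀ᵢ/nᵢ) / Σ(cᵢ·n₁ᵢ/nᵢ), with n₁ᵢ = aᵢ+bᵢ (exposed), n₀ᵢ = cᵢ+dᵢ (unexposed), nᵢ = n₁ᵢ+n₀ᵢ.
Stratum 1 (2010–2014): n₁ = 2502, n₀ = 3030, n = 5532; a·n₀/n = 1923·3030/5532 = 1053.2701; c·n₁/n = 1482·2502/5532 = 670.2755
Stratum 2 (2015–2019): n₁ = 602, n₀ = 458, n = 1060; a·n₀/n = 395·458/1060 = 170.6698; c·n₁/n = 75·602/1060 = 42.5943
RR_MH = (1053.2701 + 170.6698) / (670.2755 + 42.5943) = 1223.9399 / 712.8698 = 1.71692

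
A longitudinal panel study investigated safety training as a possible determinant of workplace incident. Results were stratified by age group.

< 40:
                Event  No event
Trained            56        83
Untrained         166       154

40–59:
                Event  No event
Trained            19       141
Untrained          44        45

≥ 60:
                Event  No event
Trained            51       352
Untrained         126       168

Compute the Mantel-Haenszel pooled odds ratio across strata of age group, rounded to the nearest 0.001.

OR_MH = Σ(aᵢdᵢ/nᵢ) / Σ(bᵢcᵢ/nᵢ), where nᵢ is the stratum total.
Stratum 1 (< 40): n = 459; a·d/n = 56·154/459 = 18.7887; b·c/n = 83·166/459 = 30.0174
Stratum 2 (40–59): n = 249; a·d/n = 19·45/249 = 3.4337; b·c/n = 141·44/249 = 24.9157
Stratum 3 (≥ 60): n = 697; a·d/n = 51·168/697 = 12.2927; b·c/n = 352·126/697 = 63.6327
OR_MH = (18.7887 + 3.4337 + 12.2927) / (30.0174 + 24.9157 + 63.6327) = 34.5151 / 118.5658 = 0.29110

0.291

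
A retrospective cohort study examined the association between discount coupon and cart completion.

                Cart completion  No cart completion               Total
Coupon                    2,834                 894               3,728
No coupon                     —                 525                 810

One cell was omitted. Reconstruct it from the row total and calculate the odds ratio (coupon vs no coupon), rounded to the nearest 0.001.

The missing cell is in the unexposed row: 810 − 525 = 285.
So a = 2834, b = 894, c = 285, d = 525.
OR = (a·d)/(b·c) = (2834 × 525) / (894 × 285) = 1487850 / 254790 = 5.83951

5.840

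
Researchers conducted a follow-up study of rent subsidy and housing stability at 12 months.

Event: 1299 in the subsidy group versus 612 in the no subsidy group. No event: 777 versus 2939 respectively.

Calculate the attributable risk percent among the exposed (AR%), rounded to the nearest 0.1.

From the description: a = 1299, b = 777, c = 612, d = 2939.
Risk in exposed = 1299/2076 = 0.62572; risk in unexposed = 612/3551 = 0.17235.
RR = 0.62572/0.17235 = 3.63062
AR% = (RR − 1)/RR × 100 = (3.63062 − 1)/3.63062 × 100 = 72.4565%

72.5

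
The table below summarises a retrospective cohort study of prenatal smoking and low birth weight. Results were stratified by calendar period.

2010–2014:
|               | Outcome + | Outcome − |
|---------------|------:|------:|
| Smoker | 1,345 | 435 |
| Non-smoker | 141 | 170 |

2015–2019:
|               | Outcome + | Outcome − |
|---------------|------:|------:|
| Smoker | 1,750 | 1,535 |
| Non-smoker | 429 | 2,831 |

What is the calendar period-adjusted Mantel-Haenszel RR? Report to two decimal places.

3.20

RR_MH = Σ(aᵢ·n₀ᵢ/nᵢ) / Σ(cᵢ·n₁ᵢ/nᵢ), with n₁ᵢ = aᵢ+bᵢ (exposed), n₀ᵢ = cᵢ+dᵢ (unexposed), nᵢ = n₁ᵢ+n₀ᵢ.
Stratum 1 (2010–2014): n₁ = 1780, n₀ = 311, n = 2091; a·n₀/n = 1345·311/2091 = 200.0454; c·n₁/n = 141·1780/2091 = 120.0287
Stratum 2 (2015–2019): n₁ = 3285, n₀ = 3260, n = 6545; a·n₀/n = 1750·3260/6545 = 871.6578; c·n₁/n = 429·3285/6545 = 215.3193
RR_MH = (200.0454 + 871.6578) / (120.0287 + 215.3193) = 1071.7032 / 335.3480 = 3.19579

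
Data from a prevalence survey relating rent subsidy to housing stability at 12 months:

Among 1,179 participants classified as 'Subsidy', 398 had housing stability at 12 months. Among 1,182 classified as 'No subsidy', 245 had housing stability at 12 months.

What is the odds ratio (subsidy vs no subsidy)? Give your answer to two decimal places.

1.95

From the description: a = 398, b = 781, c = 245, d = 937.
OR = (a·d)/(b·c) = (398 × 937) / (781 × 245) = 372926 / 191345 = 1.94897
The odds of housing stability at 12 months are about 1.95 times as high in the subsidy group.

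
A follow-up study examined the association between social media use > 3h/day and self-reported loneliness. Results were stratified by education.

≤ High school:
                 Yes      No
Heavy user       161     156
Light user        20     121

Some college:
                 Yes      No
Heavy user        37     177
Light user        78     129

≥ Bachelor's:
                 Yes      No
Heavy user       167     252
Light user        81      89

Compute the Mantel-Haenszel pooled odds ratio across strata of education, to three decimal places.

1.065

OR_MH = Σ(aᵢdᵢ/nᵢ) / Σ(bᵢcᵢ/nᵢ), where nᵢ is the stratum total.
Stratum 1 (≤ High school): n = 458; a·d/n = 161·121/458 = 42.5349; b·c/n = 156·20/458 = 6.8122
Stratum 2 (Some college): n = 421; a·d/n = 37·129/421 = 11.3373; b·c/n = 177·78/421 = 32.7933
Stratum 3 (≥ Bachelor's): n = 589; a·d/n = 167·89/589 = 25.2343; b·c/n = 252·81/589 = 34.6553
OR_MH = (42.5349 + 11.3373 + 25.2343) / (6.8122 + 32.7933 + 34.6553) = 79.1065 / 74.2609 = 1.06525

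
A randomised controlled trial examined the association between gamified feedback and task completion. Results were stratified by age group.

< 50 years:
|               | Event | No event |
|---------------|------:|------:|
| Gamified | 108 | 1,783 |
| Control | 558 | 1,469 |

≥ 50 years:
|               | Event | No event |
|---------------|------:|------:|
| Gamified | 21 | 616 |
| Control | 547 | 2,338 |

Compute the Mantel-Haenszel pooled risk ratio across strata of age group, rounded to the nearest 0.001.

RR_MH = Σ(aᵢ·n₀ᵢ/nᵢ) / Σ(cᵢ·n₁ᵢ/nᵢ), with n₁ᵢ = aᵢ+bᵢ (exposed), n₀ᵢ = cᵢ+dᵢ (unexposed), nᵢ = n₁ᵢ+n₀ᵢ.
Stratum 1 (< 50 years): n₁ = 1891, n₀ = 2027, n = 3918; a·n₀/n = 108·2027/3918 = 55.8744; c·n₁/n = 558·1891/3918 = 269.3155
Stratum 2 (≥ 50 years): n₁ = 637, n₀ = 2885, n = 3522; a·n₀/n = 21·2885/3522 = 17.2019; c·n₁/n = 547·637/3522 = 98.9321
RR_MH = (55.8744 + 17.2019) / (269.3155 + 98.9321) = 73.0763 / 368.2476 = 0.19844

0.198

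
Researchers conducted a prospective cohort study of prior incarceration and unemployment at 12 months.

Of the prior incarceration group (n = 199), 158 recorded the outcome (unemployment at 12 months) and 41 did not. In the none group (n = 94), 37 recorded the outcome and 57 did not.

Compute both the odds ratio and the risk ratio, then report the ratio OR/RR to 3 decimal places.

2.943

From the description: a = 158, b = 41, c = 37, d = 57.
OR = (158·57)/(41·37) = 9006/1517 = 5.93672
Risk in exposed = 158/199 = 0.79397; risk in unexposed = 37/94 = 0.39362; RR = 2.01711
OR/RR = 5.93672 / 2.01711 = 2.94318
The outcome is not rare, so the OR lies further from 1 than the RR.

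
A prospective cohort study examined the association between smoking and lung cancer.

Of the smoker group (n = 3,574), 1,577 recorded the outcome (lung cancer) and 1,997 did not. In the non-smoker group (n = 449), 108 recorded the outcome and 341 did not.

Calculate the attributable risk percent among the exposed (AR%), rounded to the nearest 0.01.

45.49

From the description: a = 1577, b = 1997, c = 108, d = 341.
Risk in exposed = 1577/3574 = 0.44124; risk in unexposed = 108/449 = 0.24053.
RR = 0.44124/0.24053 = 1.83442
AR% = (RR − 1)/RR × 100 = (1.83442 − 1)/1.83442 × 100 = 45.4870%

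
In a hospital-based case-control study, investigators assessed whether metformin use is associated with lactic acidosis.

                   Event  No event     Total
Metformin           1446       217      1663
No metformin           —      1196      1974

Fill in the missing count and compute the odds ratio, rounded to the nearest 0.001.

The missing cell is in the unexposed row: 1974 − 1196 = 778.
So a = 1446, b = 217, c = 778, d = 1196.
OR = (a·d)/(b·c) = (1446 × 1196) / (217 × 778) = 1729416 / 168826 = 10.24378

10.244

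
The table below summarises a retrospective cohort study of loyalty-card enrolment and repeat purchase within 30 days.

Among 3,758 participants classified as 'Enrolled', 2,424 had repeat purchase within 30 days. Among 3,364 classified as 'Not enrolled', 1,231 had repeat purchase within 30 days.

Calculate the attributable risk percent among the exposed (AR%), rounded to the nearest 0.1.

43.3

From the description: a = 2424, b = 1334, c = 1231, d = 2133.
Risk in exposed = 2424/3758 = 0.64502; risk in unexposed = 1231/3364 = 0.36593.
RR = 0.64502/0.36593 = 1.76268
AR% = (RR − 1)/RR × 100 = (1.76268 − 1)/1.76268 × 100 = 43.2682%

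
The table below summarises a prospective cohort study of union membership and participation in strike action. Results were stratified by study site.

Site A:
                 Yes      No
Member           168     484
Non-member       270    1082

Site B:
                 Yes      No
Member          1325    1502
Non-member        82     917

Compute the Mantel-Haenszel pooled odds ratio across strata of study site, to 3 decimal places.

OR_MH = Σ(aᵢdᵢ/nᵢ) / Σ(bᵢcᵢ/nᵢ), where nᵢ is the stratum total.
Stratum 1 (Site A): n = 2004; a·d/n = 168·1082/2004 = 90.7066; b·c/n = 484·270/2004 = 65.2096
Stratum 2 (Site B): n = 3826; a·d/n = 1325·917/3826 = 317.5706; b·c/n = 1502·82/3826 = 32.1913
OR_MH = (90.7066 + 317.5706) / (65.2096 + 32.1913) = 408.2772 / 97.4009 = 4.19172

4.192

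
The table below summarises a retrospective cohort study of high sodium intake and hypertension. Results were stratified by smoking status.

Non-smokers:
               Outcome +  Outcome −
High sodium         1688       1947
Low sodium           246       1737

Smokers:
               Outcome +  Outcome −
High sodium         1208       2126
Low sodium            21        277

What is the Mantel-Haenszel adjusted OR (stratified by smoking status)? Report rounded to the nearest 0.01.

OR_MH = Σ(aᵢdᵢ/nᵢ) / Σ(bᵢcᵢ/nᵢ), where nᵢ is the stratum total.
Stratum 1 (Non-smokers): n = 5618; a·d/n = 1688·1737/5618 = 521.9039; b·c/n = 1947·246/5618 = 85.2549
Stratum 2 (Smokers): n = 3632; a·d/n = 1208·277/3632 = 92.1300; b·c/n = 2126·21/3632 = 12.2924
OR_MH = (521.9039 + 92.1300) / (85.2549 + 12.2924) = 614.0338 / 97.5473 = 6.29473

6.29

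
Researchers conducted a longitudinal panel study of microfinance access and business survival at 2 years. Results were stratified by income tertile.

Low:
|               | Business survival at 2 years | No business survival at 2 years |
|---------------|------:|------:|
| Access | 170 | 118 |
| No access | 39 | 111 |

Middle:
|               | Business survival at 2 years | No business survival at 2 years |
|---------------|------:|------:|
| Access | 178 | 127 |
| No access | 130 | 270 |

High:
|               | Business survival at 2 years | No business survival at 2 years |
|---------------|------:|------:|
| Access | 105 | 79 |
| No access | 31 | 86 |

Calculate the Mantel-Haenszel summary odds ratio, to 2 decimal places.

OR_MH = Σ(aᵢdᵢ/nᵢ) / Σ(bᵢcᵢ/nᵢ), where nᵢ is the stratum total.
Stratum 1 (Low): n = 438; a·d/n = 170·111/438 = 43.0822; b·c/n = 118·39/438 = 10.5068
Stratum 2 (Middle): n = 705; a·d/n = 178·270/705 = 68.1702; b·c/n = 127·130/705 = 23.4184
Stratum 3 (High): n = 301; a·d/n = 105·86/301 = 30.0000; b·c/n = 79·31/301 = 8.1362
OR_MH = (43.0822 + 68.1702 + 30.0000) / (10.5068 + 23.4184 + 8.1362) = 141.2524 / 42.0615 = 3.35823

3.36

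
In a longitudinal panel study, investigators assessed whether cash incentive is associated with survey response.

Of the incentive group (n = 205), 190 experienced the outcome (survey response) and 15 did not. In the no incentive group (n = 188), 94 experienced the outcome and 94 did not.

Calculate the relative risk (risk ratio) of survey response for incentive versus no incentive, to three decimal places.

1.854

From the description: a = 190, b = 15, c = 94, d = 94.
Risk in exposed = 190/205 = 0.92683; risk in unexposed = 94/188 = 0.50000.
RR = 0.92683 / 0.50000 = 1.85366
The risk among the exposed is 1.85 times that among the unexposed.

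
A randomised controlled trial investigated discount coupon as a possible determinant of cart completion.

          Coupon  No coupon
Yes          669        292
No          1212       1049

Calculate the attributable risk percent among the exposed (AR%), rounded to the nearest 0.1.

Reading the table with exposure as columns: a = 669 (Coupon, case), b = 1212 (Coupon, non-case), c = 292 (No coupon, case), d = 1049.
Risk in exposed = 669/1881 = 0.35566; risk in unexposed = 292/1341 = 0.21775.
RR = 0.35566/0.21775 = 1.63337
AR% = (RR − 1)/RR × 100 = (1.63337 − 1)/1.63337 × 100 = 38.7767%

38.8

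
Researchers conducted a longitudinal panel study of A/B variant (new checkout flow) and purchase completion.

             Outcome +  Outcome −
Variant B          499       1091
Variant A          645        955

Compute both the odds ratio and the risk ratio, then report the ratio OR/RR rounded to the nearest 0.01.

0.87

Cells: a = 499, b = 1091, c = 645, d = 955.
OR = (499·955)/(1091·645) = 476545/703695 = 0.67720
Risk in exposed = 499/1590 = 0.31384; risk in unexposed = 645/1600 = 0.40313; RR = 0.77851
OR/RR = 0.67720 / 0.77851 = 0.86987
The outcome is not rare, so the OR lies further from 1 than the RR.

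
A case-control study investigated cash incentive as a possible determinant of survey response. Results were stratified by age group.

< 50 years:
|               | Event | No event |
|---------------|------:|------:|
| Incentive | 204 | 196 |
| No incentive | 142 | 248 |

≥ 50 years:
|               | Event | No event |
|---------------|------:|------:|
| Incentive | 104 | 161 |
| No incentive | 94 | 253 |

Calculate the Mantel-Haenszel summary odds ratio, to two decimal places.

OR_MH = Σ(aᵢdᵢ/nᵢ) / Σ(bᵢcᵢ/nᵢ), where nᵢ is the stratum total.
Stratum 1 (< 50 years): n = 790; a·d/n = 204·248/790 = 64.0405; b·c/n = 196·142/790 = 35.2304
Stratum 2 (≥ 50 years): n = 612; a·d/n = 104·253/612 = 42.9935; b·c/n = 161·94/612 = 24.7288
OR_MH = (64.0405 + 42.9935) / (35.2304 + 24.7288) = 107.0340 / 59.9591 = 1.78512

1.79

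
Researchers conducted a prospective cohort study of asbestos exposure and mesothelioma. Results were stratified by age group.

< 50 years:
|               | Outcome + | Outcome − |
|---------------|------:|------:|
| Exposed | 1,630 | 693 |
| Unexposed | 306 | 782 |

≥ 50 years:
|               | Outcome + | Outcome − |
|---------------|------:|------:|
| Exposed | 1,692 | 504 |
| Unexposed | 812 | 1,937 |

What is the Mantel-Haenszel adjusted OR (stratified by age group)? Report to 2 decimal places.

7.15

OR_MH = Σ(aᵢdᵢ/nᵢ) / Σ(bᵢcᵢ/nᵢ), where nᵢ is the stratum total.
Stratum 1 (< 50 years): n = 3411; a·d/n = 1630·782/3411 = 373.6910; b·c/n = 693·306/3411 = 62.1689
Stratum 2 (≥ 50 years): n = 4945; a·d/n = 1692·1937/4945 = 662.7713; b·c/n = 504·812/4945 = 82.7600
OR_MH = (373.6910 + 662.7713) / (62.1689 + 82.7600) = 1036.4623 / 144.9288 = 7.15153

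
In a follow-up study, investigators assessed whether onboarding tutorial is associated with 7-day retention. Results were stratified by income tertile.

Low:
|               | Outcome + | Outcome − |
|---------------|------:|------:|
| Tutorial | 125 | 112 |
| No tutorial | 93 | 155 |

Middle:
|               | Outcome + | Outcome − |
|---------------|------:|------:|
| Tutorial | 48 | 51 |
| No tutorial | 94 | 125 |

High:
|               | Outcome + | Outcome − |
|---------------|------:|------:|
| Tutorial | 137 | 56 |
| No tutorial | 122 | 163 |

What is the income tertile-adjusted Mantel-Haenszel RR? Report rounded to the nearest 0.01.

RR_MH = Σ(aᵢ·n₀ᵢ/nᵢ) / Σ(cᵢ·n₁ᵢ/nᵢ), with n₁ᵢ = aᵢ+bᵢ (exposed), n₀ᵢ = cᵢ+dᵢ (unexposed), nᵢ = n₁ᵢ+n₀ᵢ.
Stratum 1 (Low): n₁ = 237, n₀ = 248, n = 485; a·n₀/n = 125·248/485 = 63.9175; c·n₁/n = 93·237/485 = 45.4454
Stratum 2 (Middle): n₁ = 99, n₀ = 219, n = 318; a·n₀/n = 48·219/318 = 33.0566; c·n₁/n = 94·99/318 = 29.2642
Stratum 3 (High): n₁ = 193, n₀ = 285, n = 478; a·n₀/n = 137·285/478 = 81.6841; c·n₁/n = 122·193/478 = 49.2594
RR_MH = (63.9175 + 33.0566 + 81.6841) / (45.4454 + 29.2642 + 49.2594) = 178.6582 / 123.9689 = 1.44115

1.44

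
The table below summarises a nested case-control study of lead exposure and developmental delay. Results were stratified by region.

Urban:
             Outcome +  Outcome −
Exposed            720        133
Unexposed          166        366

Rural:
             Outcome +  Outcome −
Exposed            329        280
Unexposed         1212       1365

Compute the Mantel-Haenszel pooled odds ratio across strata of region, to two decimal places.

2.70

OR_MH = Σ(aᵢdᵢ/nᵢ) / Σ(bᵢcᵢ/nᵢ), where nᵢ is the stratum total.
Stratum 1 (Urban): n = 1385; a·d/n = 720·366/1385 = 190.2671; b·c/n = 133·166/1385 = 15.9408
Stratum 2 (Rural): n = 3186; a·d/n = 329·1365/3186 = 140.9557; b·c/n = 280·1212/3186 = 106.5160
OR_MH = (190.2671 + 140.9557) / (15.9408 + 106.5160) = 331.2229 / 122.4568 = 2.70481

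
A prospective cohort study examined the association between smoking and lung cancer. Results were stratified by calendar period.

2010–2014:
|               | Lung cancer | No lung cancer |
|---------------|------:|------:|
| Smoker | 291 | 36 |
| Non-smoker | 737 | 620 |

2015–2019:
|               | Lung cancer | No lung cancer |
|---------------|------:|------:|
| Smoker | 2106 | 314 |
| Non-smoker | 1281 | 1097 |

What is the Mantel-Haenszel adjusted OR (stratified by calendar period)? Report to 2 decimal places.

OR_MH = Σ(aᵢdᵢ/nᵢ) / Σ(bᵢcᵢ/nᵢ), where nᵢ is the stratum total.
Stratum 1 (2010–2014): n = 1684; a·d/n = 291·620/1684 = 107.1378; b·c/n = 36·737/1684 = 15.7553
Stratum 2 (2015–2019): n = 4798; a·d/n = 2106·1097/4798 = 481.5094; b·c/n = 314·1281/4798 = 83.8337
OR_MH = (107.1378 + 481.5094) / (15.7553 + 83.8337) = 588.6471 / 99.5890 = 5.91076

5.91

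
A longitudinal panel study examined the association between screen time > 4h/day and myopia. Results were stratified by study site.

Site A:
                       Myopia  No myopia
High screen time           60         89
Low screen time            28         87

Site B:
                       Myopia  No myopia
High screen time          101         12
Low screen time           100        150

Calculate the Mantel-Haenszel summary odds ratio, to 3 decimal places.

OR_MH = Σ(aᵢdᵢ/nᵢ) / Σ(bᵢcᵢ/nᵢ), where nᵢ is the stratum total.
Stratum 1 (Site A): n = 264; a·d/n = 60·87/264 = 19.7727; b·c/n = 89·28/264 = 9.4394
Stratum 2 (Site B): n = 363; a·d/n = 101·150/363 = 41.7355; b·c/n = 12·100/363 = 3.3058
OR_MH = (19.7727 + 41.7355) / (9.4394 + 3.3058) = 61.5083 / 12.7452 = 4.82600

4.826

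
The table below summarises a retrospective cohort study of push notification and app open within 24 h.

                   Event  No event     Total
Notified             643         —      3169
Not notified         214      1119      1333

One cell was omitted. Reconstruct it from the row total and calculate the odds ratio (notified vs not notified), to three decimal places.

The missing cell is in the exposed row: 3169 − 643 = 2526.
So a = 643, b = 2526, c = 214, d = 1119.
OR = (a·d)/(b·c) = (643 × 1119) / (2526 × 214) = 719517 / 540564 = 1.33105

1.331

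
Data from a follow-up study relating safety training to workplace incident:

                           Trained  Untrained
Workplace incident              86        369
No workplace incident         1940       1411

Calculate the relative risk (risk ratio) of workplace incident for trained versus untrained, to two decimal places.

0.20

Reading the table with exposure as columns: a = 86 (Trained, case), b = 1940 (Trained, non-case), c = 369 (Untrained, case), d = 1411.
Risk in exposed = 86/2026 = 0.04245; risk in unexposed = 369/1780 = 0.20730.
RR = 0.04245 / 0.20730 = 0.20476
The risk is 80% lower among the exposed than among the unexposed.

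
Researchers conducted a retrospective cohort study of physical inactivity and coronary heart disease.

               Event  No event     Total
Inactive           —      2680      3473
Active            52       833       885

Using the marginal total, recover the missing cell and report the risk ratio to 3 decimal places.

3.886

The missing cell is in the exposed row: 3473 − 2680 = 793.
So a = 793, b = 2680, c = 52, d = 833.
RR = [a/(a+b)] / [c/(c+d)] = (793/3473) / (52/885) = 0.22833/0.05876 = 3.88605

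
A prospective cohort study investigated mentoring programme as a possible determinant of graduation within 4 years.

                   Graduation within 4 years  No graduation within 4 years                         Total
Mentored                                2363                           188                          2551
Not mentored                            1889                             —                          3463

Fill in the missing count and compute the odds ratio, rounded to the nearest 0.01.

10.47

The missing cell is in the unexposed row: 3463 − 1889 = 1574.
So a = 2363, b = 188, c = 1889, d = 1574.
OR = (a·d)/(b·c) = (2363 × 1574) / (188 × 1889) = 3719362 / 355132 = 10.47318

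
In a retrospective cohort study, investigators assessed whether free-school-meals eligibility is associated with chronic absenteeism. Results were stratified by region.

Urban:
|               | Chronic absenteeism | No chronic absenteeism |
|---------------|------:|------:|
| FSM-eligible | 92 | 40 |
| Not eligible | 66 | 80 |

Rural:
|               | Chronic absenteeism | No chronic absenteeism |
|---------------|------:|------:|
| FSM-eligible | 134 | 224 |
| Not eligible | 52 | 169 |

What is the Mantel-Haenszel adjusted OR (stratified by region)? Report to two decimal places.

2.21

OR_MH = Σ(aᵢdᵢ/nᵢ) / Σ(bᵢcᵢ/nᵢ), where nᵢ is the stratum total.
Stratum 1 (Urban): n = 278; a·d/n = 92·80/278 = 26.4748; b·c/n = 40·66/278 = 9.4964
Stratum 2 (Rural): n = 579; a·d/n = 134·169/579 = 39.1123; b·c/n = 224·52/579 = 20.1174
OR_MH = (26.4748 + 39.1123) / (9.4964 + 20.1174) = 65.5871 / 29.6138 = 2.21474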